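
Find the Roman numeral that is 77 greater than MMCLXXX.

MMCLXXX = 2180
2180 + 77 = 2257

MMCCLVII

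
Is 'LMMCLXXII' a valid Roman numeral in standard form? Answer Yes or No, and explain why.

'LMMCLXXII': L should not appear more than once

No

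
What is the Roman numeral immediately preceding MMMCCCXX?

MMMCCCXX = 3320; previous is 3319

MMMCCCXIX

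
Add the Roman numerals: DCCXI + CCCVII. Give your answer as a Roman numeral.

DCCXI = 711
CCCVII = 307
711 + 307 = 1018

MXVIII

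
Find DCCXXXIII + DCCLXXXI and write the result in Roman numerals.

DCCXXXIII = 733
DCCLXXXI = 781
733 + 781 = 1514

MDXIV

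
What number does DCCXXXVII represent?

DCCXXXVII: D=500, C=100, C=100, X=10, X=10, X=10, V=5, I=1, I=1
500 + 100 + 100 + 10 + 10 + 10 + 5 + 1 + 1 = 737

737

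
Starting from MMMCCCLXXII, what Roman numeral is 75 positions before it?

MMMCCCLXXII = 3372
3372 - 75 = 3297

MMMCCXCVII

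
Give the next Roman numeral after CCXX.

CCXX = 220; next is 221

CCXXI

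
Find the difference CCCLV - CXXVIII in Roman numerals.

CCCLV = 355
CXXVIII = 128
355 - 128 = 227

CCXXVII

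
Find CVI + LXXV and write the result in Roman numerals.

CVI = 106
LXXV = 75
106 + 75 = 181

CLXXXI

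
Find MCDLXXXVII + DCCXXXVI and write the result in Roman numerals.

MCDLXXXVII = 1487
DCCXXXVI = 736
1487 + 736 = 2223

MMCCXXIII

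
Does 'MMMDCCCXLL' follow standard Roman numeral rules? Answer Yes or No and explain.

'MMMDCCCXLL': L should not appear more than once

No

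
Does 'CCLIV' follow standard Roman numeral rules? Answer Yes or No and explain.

'CCLIV': Check the rules: uses only the symbols I, V, X, L, C, D, M; no symbol is repeated more than three times in a row; V, L and D each appear at most once; the only place a smaller symbol precedes a larger one is the allowed subtractive pair IV, the symbol right after such a pair (if any) is smaller than the pair's first symbol, and otherwise the values never increase from left to right. Value: C (100) + C (100) + L (50) + IV (4) = 254. So it is a valid standard Roman numeral.

Yes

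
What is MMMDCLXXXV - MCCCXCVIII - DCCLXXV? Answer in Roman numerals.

MMMDCLXXXV = 3685, MCCCXCVIII = 1398, DCCLXXV = 775
3685 - 1398 = 2287
2287 - 775 = 1512

MDXII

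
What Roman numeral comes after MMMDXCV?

MMMDXCV = 3595; next is 3596

MMMDXCVI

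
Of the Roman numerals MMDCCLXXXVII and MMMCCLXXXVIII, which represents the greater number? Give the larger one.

MMDCCLXXXVII = 2787
MMMCCLXXXVIII = 3288
3288 is larger

MMMCCLXXXVIII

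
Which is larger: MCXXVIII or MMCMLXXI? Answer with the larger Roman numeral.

MCXXVIII = 1128
MMCMLXXI = 2971
2971 is larger

MMCMLXXI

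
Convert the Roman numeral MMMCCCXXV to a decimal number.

MMMCCCXXV: M=1000, M=1000, M=1000, C=100, C=100, C=100, X=10, X=10, V=5
1000 + 1000 + 1000 + 100 + 100 + 100 + 10 + 10 + 5 = 3325

3325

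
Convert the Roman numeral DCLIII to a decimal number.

DCLIII: D=500, C=100, L=50, I=1, I=1, I=1
500 + 100 + 50 + 1 + 1 + 1 = 653

653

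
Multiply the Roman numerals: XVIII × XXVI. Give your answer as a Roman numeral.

XVIII = 18
XXVI = 26
18 × 26 = 468

CDLXVIII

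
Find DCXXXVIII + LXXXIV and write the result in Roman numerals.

DCXXXVIII = 638
LXXXIV = 84
638 + 84 = 722

DCCXXII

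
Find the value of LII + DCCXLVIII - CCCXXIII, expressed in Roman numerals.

LII = 52, DCCXLVIII = 748, CCCXXIII = 323
52 + 748 = 800
800 - 323 = 477

CDLXXVII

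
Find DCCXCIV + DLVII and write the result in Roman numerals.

DCCXCIV = 794
DLVII = 557
794 + 557 = 1351

MCCCLI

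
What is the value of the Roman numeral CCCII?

CCCII: C=100, C=100, C=100, I=1, I=1
100 + 100 + 100 + 1 + 1 = 302

302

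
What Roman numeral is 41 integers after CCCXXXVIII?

CCCXXXVIII = 338
338 + 41 = 379

CCCLXXIX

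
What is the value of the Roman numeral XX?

XX: X=10, X=10
10 + 10 = 20

20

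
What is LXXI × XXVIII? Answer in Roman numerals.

LXXI = 71
XXVIII = 28
71 × 28 = 1988

MCMLXXXVIII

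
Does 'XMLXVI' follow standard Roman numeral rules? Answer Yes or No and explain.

'XMLXVI': Invalid subtractive combination: XM

No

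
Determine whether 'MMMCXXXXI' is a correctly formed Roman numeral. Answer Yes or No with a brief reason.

'MMMCXXXXI': More than 3 consecutive X's

No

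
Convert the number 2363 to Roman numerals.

Convert 2363 to Roman numerals:
  2363 contains 2×1000 (MM)
  363 contains 3×100 (CCC)
  63 contains 1×50 (L)
  13 contains 1×10 (X)
  3 contains 3×1 (III)

MMCCCLXIII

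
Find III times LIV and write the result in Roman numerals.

III = 3
LIV = 54
3 × 54 = 162

CLXII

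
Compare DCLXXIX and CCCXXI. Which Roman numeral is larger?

DCLXXIX = 679
CCCXXI = 321
679 is larger

DCLXXIX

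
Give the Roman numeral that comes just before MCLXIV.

MCLXIV = 1164, so the previous integer is 1164 - 1 = 1163

MCLXIII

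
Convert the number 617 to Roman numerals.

Convert 617 to Roman numerals:
  617 contains 1×500 (D)
  117 contains 1×100 (C)
  17 contains 1×10 (X)
  7 contains 1×5 (V)
  2 contains 2×1 (II)

DCXVII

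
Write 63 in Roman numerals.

Convert 63 to Roman numerals:
  63 contains 1×50 (L)
  13 contains 1×10 (X)
  3 contains 3×1 (III)

LXIII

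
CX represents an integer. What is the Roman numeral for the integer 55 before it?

CX = 110
110 - 55 = 55

LV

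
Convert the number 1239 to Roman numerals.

Convert 1239 to Roman numerals:
  1239 contains 1×1000 (M)
  239 contains 2×100 (CC)
  39 contains 3×10 (XXX)
  9 contains 1×9 (IX)

MCCXXXIX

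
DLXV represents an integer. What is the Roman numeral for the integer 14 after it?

DLXV = 565
565 + 14 = 579

DLXXIX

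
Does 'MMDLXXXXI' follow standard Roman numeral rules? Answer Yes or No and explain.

'MMDLXXXXI': More than 3 consecutive X's

No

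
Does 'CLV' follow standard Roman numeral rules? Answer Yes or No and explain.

'CLV': Check the rules: uses only the symbols I, V, X, L, C, D, M; no symbol is repeated more than three times in a row; V, L and D each appear at most once; no smaller symbol precedes a larger one (values never increase from left to right). Value: C (100) + L (50) + V (5) = 155. So it is a valid standard Roman numeral.

Yes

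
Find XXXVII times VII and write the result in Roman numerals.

XXXVII = 37
VII = 7
37 × 7 = 259

CCLIX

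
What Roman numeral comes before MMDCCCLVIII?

MMDCCCLVIII = 2858; previous is 2857

MMDCCCLVII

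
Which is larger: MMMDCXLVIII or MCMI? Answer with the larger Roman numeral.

MMMDCXLVIII = 3648
MCMI = 1901
3648 is larger

MMMDCXLVIII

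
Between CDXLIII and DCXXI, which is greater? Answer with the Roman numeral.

CDXLIII = 443
DCXXI = 621
621 is larger

DCXXI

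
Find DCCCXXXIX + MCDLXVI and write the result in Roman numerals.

DCCCXXXIX = 839
MCDLXVI = 1466
839 + 1466 = 2305

MMCCCV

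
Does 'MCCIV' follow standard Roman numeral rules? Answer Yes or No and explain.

'MCCIV': Check the rules: uses only the symbols I, V, X, L, C, D, M; no symbol is repeated more than three times in a row; V, L and D each appear at most once; the only place a smaller symbol precedes a larger one is the allowed subtractive pair IV, the symbol right after such a pair (if any) is smaller than the pair's first symbol, and otherwise the values never increase from left to right. Value: M (1000) + C (100) + C (100) + IV (4) = 1204. So it is a valid standard Roman numeral.

Yes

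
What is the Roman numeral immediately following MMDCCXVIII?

MMDCCXVIII = 2718; next is 2719

MMDCCXIX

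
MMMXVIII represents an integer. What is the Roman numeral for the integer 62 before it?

MMMXVIII = 3018
3018 - 62 = 2956

MMCMLVI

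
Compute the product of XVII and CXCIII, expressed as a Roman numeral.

XVII = 17
CXCIII = 193
17 × 193 = 3281

MMMCCLXXXI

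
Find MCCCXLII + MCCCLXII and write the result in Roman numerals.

MCCCXLII = 1342
MCCCLXII = 1362
1342 + 1362 = 2704

MMDCCIV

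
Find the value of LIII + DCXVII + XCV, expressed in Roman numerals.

LIII = 53, DCXVII = 617, XCV = 95
53 + 617 = 670
670 + 95 = 765

DCCLXV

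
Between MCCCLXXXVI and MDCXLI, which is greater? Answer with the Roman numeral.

MCCCLXXXVI = 1386
MDCXLI = 1641
1641 is larger

MDCXLI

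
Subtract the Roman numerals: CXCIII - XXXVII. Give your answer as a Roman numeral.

CXCIII = 193
XXXVII = 37
193 - 37 = 156

CLVI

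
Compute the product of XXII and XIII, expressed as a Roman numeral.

XXII = 22
XIII = 13
22 × 13 = 286

CCLXXXVI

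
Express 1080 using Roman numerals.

Convert 1080 to Roman numerals:
  1080 contains 1×1000 (M)
  80 contains 1×50 (L)
  30 contains 3×10 (XXX)

MLXXX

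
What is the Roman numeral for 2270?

Convert 2270 to Roman numerals:
  2270 contains 2×1000 (MM)
  270 contains 2×100 (CC)
  70 contains 1×50 (L)
  20 contains 2×10 (XX)

MMCCLXX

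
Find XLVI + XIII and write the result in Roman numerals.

XLVI = 46
XIII = 13
46 + 13 = 59

LIX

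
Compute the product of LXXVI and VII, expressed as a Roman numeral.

LXXVI = 76
VII = 7
76 × 7 = 532

DXXXII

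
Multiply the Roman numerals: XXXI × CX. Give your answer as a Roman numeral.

XXXI = 31
CX = 110
31 × 110 = 3410

MMMCDX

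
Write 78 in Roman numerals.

Convert 78 to Roman numerals:
  78 contains 1×50 (L)
  28 contains 2×10 (XX)
  8 contains 1×5 (V)
  3 contains 3×1 (III)

LXXVIII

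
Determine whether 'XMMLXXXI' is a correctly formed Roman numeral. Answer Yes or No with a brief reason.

'XMMLXXXI': Invalid subtractive combination: XM

No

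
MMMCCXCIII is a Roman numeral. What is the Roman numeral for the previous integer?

MMMCCXCIII = 3293; previous is 3292

MMMCCXCII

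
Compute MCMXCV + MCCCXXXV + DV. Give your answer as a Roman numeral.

MCMXCV = 1995, MCCCXXXV = 1335, DV = 505
1995 + 1335 = 3330
3330 + 505 = 3835

MMMDCCCXXXV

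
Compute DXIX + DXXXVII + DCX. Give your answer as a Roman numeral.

DXIX = 519, DXXXVII = 537, DCX = 610
519 + 537 = 1056
1056 + 610 = 1666

MDCLXVI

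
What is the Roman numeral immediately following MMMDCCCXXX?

MMMDCCCXXX = 3830; next is 3831

MMMDCCCXXXI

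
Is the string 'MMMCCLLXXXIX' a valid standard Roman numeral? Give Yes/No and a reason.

'MMMCCLLXXXIX': L should not appear more than once

No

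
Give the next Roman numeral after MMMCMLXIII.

MMMCMLXIII = 3963; next is 3964

MMMCMLXIV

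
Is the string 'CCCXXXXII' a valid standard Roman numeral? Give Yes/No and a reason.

'CCCXXXXII': More than 3 consecutive X's

No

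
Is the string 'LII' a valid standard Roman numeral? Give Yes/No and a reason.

'LII': Check the rules: uses only the symbols I, V, X, L, C, D, M; no symbol is repeated more than three times in a row; V, L and D each appear at most once; no smaller symbol precedes a larger one (values never increase from left to right). Value: L (50) + I (1) + I (1) = 52. So it is a valid standard Roman numeral.

Yes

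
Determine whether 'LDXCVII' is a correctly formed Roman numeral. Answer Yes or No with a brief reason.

'LDXCVII': Invalid subtractive combination: LD

No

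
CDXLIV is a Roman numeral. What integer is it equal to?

CDXLIV: CD=400, XL=40, IV=4
400 + 40 + 4 = 444

444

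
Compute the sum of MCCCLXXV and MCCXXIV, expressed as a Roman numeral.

MCCCLXXV = 1375
MCCXXIV = 1224
1375 + 1224 = 2599

MMDXCIX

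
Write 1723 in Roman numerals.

Convert 1723 to Roman numerals:
  1723 contains 1×1000 (M)
  723 contains 1×500 (D)
  223 contains 2×100 (CC)
  23 contains 2×10 (XX)
  3 contains 3×1 (III)

MDCCXXIII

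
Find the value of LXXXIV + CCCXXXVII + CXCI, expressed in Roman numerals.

LXXXIV = 84, CCCXXXVII = 337, CXCI = 191
84 + 337 = 421
421 + 191 = 612

DCXII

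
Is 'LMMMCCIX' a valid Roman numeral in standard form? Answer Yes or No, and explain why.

'LMMMCCIX': Invalid subtractive combination: LM

No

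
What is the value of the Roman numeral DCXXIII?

DCXXIII: D=500, C=100, X=10, X=10, I=1, I=1, I=1
500 + 100 + 10 + 10 + 1 + 1 + 1 = 623

623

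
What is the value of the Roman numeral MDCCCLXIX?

MDCCCLXIX: M=1000, D=500, C=100, C=100, C=100, L=50, X=10, IX=9
1000 + 500 + 100 + 100 + 100 + 50 + 10 + 9 = 1869

1869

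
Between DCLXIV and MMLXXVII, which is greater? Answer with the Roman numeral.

DCLXIV = 664
MMLXXVII = 2077
2077 is larger

MMLXXVII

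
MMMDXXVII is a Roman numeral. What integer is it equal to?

MMMDXXVII: M=1000, M=1000, M=1000, D=500, X=10, X=10, V=5, I=1, I=1
1000 + 1000 + 1000 + 500 + 10 + 10 + 5 + 1 + 1 = 3527

3527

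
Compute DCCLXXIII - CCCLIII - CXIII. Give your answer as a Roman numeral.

DCCLXXIII = 773, CCCLIII = 353, CXIII = 113
773 - 353 = 420
420 - 113 = 307

CCCVII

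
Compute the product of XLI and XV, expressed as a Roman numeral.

XLI = 41
XV = 15
41 × 15 = 615

DCXV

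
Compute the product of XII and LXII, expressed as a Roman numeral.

XII = 12
LXII = 62
12 × 62 = 744

DCCXLIV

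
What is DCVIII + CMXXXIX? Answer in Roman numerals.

DCVIII = 608
CMXXXIX = 939
608 + 939 = 1547

MDXLVII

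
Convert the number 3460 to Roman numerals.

Convert 3460 to Roman numerals:
  3460 contains 3×1000 (MMM)
  460 contains 1×400 (CD)
  60 contains 1×50 (L)
  10 contains 1×10 (X)

MMMCDLX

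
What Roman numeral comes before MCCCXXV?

MCCCXXV = 1325, so the previous integer is 1325 - 1 = 1324

MCCCXXIV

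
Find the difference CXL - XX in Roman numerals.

CXL = 140
XX = 20
140 - 20 = 120

CXX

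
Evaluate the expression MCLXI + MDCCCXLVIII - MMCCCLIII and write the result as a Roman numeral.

MCLXI = 1161, MDCCCXLVIII = 1848, MMCCCLIII = 2353
1161 + 1848 = 3009
3009 - 2353 = 656

DCLVI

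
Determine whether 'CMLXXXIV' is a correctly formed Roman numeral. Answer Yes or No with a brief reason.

'CMLXXXIV': Check the rules: uses only the symbols I, V, X, L, C, D, M; no symbol is repeated more than three times in a row; V, L and D each appear at most once; the only places a smaller symbol precedes a larger one are the allowed subtractive pairs CM, IV, the symbol right after such a pair (if any) is smaller than the pair's first symbol, and otherwise the values never increase from left to right. Value: CM (900) + L (50) + X (10) + X (10) + X (10) + IV (4) = 984. So it is a valid standard Roman numeral.

Yes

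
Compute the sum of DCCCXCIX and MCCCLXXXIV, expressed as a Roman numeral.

DCCCXCIX = 899
MCCCLXXXIV = 1384
899 + 1384 = 2283

MMCCLXXXIII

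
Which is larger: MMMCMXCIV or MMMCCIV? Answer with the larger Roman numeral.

MMMCMXCIV = 3994
MMMCCIV = 3204
3994 is larger

MMMCMXCIV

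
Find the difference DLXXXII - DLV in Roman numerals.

DLXXXII = 582
DLV = 555
582 - 555 = 27

XXVII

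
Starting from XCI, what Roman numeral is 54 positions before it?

XCI = 91
91 - 54 = 37

XXXVII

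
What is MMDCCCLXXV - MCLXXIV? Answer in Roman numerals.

MMDCCCLXXV = 2875
MCLXXIV = 1174
2875 - 1174 = 1701

MDCCI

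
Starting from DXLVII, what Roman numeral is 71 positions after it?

DXLVII = 547
547 + 71 = 618

DCXVIII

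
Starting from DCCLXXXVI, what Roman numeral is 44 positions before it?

DCCLXXXVI = 786
786 - 44 = 742

DCCXLII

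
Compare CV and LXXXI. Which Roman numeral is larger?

CV = 105
LXXXI = 81
105 is larger

CV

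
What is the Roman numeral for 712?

Convert 712 to Roman numerals:
  712 contains 1×500 (D)
  212 contains 2×100 (CC)
  12 contains 1×10 (X)
  2 contains 2×1 (II)

DCCXII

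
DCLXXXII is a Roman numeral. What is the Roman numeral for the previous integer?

DCLXXXII = 682; previous is 681

DCLXXXI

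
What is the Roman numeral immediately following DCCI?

DCCI = 701, so the next integer is 701 + 1 = 702

DCCII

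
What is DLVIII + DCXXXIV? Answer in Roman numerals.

DLVIII = 558
DCXXXIV = 634
558 + 634 = 1192

MCXCII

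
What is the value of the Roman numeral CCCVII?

CCCVII: C=100, C=100, C=100, V=5, I=1, I=1
100 + 100 + 100 + 5 + 1 + 1 = 307

307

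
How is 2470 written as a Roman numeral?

Convert 2470 to Roman numerals:
  2470 contains 2×1000 (MM)
  470 contains 1×400 (CD)
  70 contains 1×50 (L)
  20 contains 2×10 (XX)

MMCDLXX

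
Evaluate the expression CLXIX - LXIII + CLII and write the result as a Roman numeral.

CLXIX = 169, LXIII = 63, CLII = 152
169 - 63 = 106
106 + 152 = 258

CCLVIII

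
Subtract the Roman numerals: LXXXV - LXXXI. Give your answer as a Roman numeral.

LXXXV = 85
LXXXI = 81
85 - 81 = 4

IV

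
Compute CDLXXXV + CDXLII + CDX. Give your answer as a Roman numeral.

CDLXXXV = 485, CDXLII = 442, CDX = 410
485 + 442 = 927
927 + 410 = 1337

MCCCXXXVII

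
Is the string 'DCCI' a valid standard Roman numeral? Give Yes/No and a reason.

'DCCI': Check the rules: uses only the symbols I, V, X, L, C, D, M; no symbol is repeated more than three times in a row; V, L and D each appear at most once; no smaller symbol precedes a larger one (values never increase from left to right). Value: D (500) + C (100) + C (100) + I (1) = 701. So it is a valid standard Roman numeral.

Yes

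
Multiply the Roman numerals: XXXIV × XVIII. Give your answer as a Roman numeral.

XXXIV = 34
XVIII = 18
34 × 18 = 612

DCXII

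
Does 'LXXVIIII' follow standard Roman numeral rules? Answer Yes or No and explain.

'LXXVIIII': More than 3 consecutive I's

No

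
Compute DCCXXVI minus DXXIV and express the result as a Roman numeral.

DCCXXVI = 726
DXXIV = 524
726 - 524 = 202

CCII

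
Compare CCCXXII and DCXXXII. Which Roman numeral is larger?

CCCXXII = 322
DCXXXII = 632
632 is larger

DCXXXII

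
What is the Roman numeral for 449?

Convert 449 to Roman numerals:
  449 contains 1×400 (CD)
  49 contains 1×40 (XL)
  9 contains 1×9 (IX)

CDXLIX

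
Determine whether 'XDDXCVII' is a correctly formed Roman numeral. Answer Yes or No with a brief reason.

'XDDXCVII': D should not appear more than once

No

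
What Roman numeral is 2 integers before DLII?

DLII = 552
552 - 2 = 550

DL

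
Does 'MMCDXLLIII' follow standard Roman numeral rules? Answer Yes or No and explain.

'MMCDXLLIII': L should not appear more than once

No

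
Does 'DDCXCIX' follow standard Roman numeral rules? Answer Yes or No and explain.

'DDCXCIX': D should not appear more than once

No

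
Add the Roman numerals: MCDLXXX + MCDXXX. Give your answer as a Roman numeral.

MCDLXXX = 1480
MCDXXX = 1430
1480 + 1430 = 2910

MMCMX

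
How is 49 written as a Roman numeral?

Convert 49 to Roman numerals:
  49 contains 1×40 (XL)
  9 contains 1×9 (IX)

XLIX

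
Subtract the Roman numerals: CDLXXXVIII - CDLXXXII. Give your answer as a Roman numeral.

CDLXXXVIII = 488
CDLXXXII = 482
488 - 482 = 6

VI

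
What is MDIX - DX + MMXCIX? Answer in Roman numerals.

MDIX = 1509, DX = 510, MMXCIX = 2099
1509 - 510 = 999
999 + 2099 = 3098

MMMXCVIII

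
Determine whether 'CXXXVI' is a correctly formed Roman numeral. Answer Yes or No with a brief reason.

'CXXXVI': Check the rules: uses only the symbols I, V, X, L, C, D, M; no symbol is repeated more than three times in a row; V, L and D each appear at most once; no smaller symbol precedes a larger one (values never increase from left to right). Value: C (100) + X (10) + X (10) + X (10) + V (5) + I (1) = 136. So it is a valid standard Roman numeral.

Yes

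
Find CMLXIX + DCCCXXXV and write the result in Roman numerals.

CMLXIX = 969
DCCCXXXV = 835
969 + 835 = 1804

MDCCCIV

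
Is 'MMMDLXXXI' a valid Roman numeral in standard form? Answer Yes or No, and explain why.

'MMMDLXXXI': Check the rules: uses only the symbols I, V, X, L, C, D, M; no symbol is repeated more than three times in a row; V, L and D each appear at most once; no smaller symbol precedes a larger one (values never increase from left to right). Value: M (1000) + M (1000) + M (1000) + D (500) + L (50) + X (10) + X (10) + X (10) + I (1) = 3581. So it is a valid standard Roman numeral.

Yes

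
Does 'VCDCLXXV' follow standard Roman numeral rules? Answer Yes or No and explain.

'VCDCLXXV': V should not appear more than once

No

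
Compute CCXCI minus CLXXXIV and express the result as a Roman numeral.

CCXCI = 291
CLXXXIV = 184
291 - 184 = 107

CVII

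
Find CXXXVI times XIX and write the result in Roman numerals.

CXXXVI = 136
XIX = 19
136 × 19 = 2584

MMDLXXXIV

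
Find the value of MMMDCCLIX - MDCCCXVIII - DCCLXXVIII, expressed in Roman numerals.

MMMDCCLIX = 3759, MDCCCXVIII = 1818, DCCLXXVIII = 778
3759 - 1818 = 1941
1941 - 778 = 1163

MCLXIII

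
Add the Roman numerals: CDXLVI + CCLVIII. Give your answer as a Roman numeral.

CDXLVI = 446
CCLVIII = 258
446 + 258 = 704

DCCIV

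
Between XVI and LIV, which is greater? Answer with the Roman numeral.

XVI = 16
LIV = 54
54 is larger

LIV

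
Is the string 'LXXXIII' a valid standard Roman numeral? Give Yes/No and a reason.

'LXXXIII': Check the rules: uses only the symbols I, V, X, L, C, D, M; no symbol is repeated more than three times in a row; V, L and D each appear at most once; no smaller symbol precedes a larger one (values never increase from left to right). Value: L (50) + X (10) + X (10) + X (10) + I (1) + I (1) + I (1) = 83. So it is a valid standard Roman numeral.

Yes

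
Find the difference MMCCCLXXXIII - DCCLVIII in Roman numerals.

MMCCCLXXXIII = 2383
DCCLVIII = 758
2383 - 758 = 1625

MDCXXV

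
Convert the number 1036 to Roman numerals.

Convert 1036 to Roman numerals:
  1036 contains 1×1000 (M)
  36 contains 3×10 (XXX)
  6 contains 1×5 (V)
  1 contains 1×1 (I)

MXXXVI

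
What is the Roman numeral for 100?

Convert 100 to Roman numerals:
  100 contains 1×100 (C)

C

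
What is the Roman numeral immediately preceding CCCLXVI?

CCCLXVI = 366; previous is 365

CCCLXV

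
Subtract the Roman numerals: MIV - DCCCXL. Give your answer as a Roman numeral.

MIV = 1004
DCCCXL = 840
1004 - 840 = 164

CLXIV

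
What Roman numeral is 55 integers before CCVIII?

CCVIII = 208
208 - 55 = 153

CLIII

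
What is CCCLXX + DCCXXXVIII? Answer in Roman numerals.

CCCLXX = 370
DCCXXXVIII = 738
370 + 738 = 1108

MCVIII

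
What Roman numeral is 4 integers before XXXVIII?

XXXVIII = 38
38 - 4 = 34

XXXIV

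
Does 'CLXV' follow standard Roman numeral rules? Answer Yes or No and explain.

'CLXV': Check the rules: uses only the symbols I, V, X, L, C, D, M; no symbol is repeated more than three times in a row; V, L and D each appear at most once; no smaller symbol precedes a larger one (values never increase from left to right). Value: C (100) + L (50) + X (10) + V (5) = 165. So it is a valid standard Roman numeral.

Yes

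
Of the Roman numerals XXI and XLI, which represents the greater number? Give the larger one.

XXI = 21
XLI = 41
41 is larger

XLI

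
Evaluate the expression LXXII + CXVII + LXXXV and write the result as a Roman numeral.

LXXII = 72, CXVII = 117, LXXXV = 85
72 + 117 = 189
189 + 85 = 274

CCLXXIV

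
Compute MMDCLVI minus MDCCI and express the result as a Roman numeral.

MMDCLVI = 2656
MDCCI = 1701
2656 - 1701 = 955

CMLV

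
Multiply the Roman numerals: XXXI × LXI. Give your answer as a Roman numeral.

XXXI = 31
LXI = 61
31 × 61 = 1891

MDCCCXCI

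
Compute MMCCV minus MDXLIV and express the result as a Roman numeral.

MMCCV = 2205
MDXLIV = 1544
2205 - 1544 = 661

DCLXI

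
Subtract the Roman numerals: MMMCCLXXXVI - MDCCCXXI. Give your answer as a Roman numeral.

MMMCCLXXXVI = 3286
MDCCCXXI = 1821
3286 - 1821 = 1465

MCDLXV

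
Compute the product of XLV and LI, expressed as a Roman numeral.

XLV = 45
LI = 51
45 × 51 = 2295

MMCCXCV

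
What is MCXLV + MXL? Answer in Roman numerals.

MCXLV = 1145
MXL = 1040
1145 + 1040 = 2185

MMCLXXXV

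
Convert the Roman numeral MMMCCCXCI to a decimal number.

MMMCCCXCI: M=1000, M=1000, M=1000, C=100, C=100, C=100, XC=90, I=1
1000 + 1000 + 1000 + 100 + 100 + 100 + 90 + 1 = 3391

3391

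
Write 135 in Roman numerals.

Convert 135 to Roman numerals:
  135 contains 1×100 (C)
  35 contains 3×10 (XXX)
  5 contains 1×5 (V)

CXXXV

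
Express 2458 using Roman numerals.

Convert 2458 to Roman numerals:
  2458 contains 2×1000 (MM)
  458 contains 1×400 (CD)
  58 contains 1×50 (L)
  8 contains 1×5 (V)
  3 contains 3×1 (III)

MMCDLVIII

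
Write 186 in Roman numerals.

Convert 186 to Roman numerals:
  186 contains 1×100 (C)
  86 contains 1×50 (L)
  36 contains 3×10 (XXX)
  6 contains 1×5 (V)
  1 contains 1×1 (I)

CLXXXVI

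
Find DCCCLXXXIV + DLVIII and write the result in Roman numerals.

DCCCLXXXIV = 884
DLVIII = 558
884 + 558 = 1442

MCDXLII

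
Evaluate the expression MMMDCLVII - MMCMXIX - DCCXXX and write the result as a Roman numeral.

MMMDCLVII = 3657, MMCMXIX = 2919, DCCXXX = 730
3657 - 2919 = 738
738 - 730 = 8

VIII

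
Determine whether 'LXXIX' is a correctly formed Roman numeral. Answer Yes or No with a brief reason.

'LXXIX': Check the rules: uses only the symbols I, V, X, L, C, D, M; no symbol is repeated more than three times in a row; V, L and D each appear at most once; the only place a smaller symbol precedes a larger one is the allowed subtractive pair IX, the symbol right after such a pair (if any) is smaller than the pair's first symbol, and otherwise the values never increase from left to right. Value: L (50) + X (10) + X (10) + IX (9) = 79. So it is a valid standard Roman numeral.

Yes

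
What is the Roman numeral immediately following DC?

DC = 600; next is 601

DCI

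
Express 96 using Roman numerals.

Convert 96 to Roman numerals:
  96 contains 1×90 (XC)
  6 contains 1×5 (V)
  1 contains 1×1 (I)

XCVI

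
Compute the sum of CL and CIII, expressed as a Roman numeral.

CL = 150
CIII = 103
150 + 103 = 253

CCLIII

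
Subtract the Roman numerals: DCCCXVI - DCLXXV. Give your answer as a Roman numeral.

DCCCXVI = 816
DCLXXV = 675
816 - 675 = 141

CXLI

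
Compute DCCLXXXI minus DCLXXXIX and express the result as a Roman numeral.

DCCLXXXI = 781
DCLXXXIX = 689
781 - 689 = 92

XCII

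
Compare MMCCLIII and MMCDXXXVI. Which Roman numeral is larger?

MMCCLIII = 2253
MMCDXXXVI = 2436
2436 is larger

MMCDXXXVI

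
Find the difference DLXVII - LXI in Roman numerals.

DLXVII = 567
LXI = 61
567 - 61 = 506

DVI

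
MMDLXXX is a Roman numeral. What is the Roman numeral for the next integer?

MMDLXXX = 2580; next is 2581

MMDLXXXI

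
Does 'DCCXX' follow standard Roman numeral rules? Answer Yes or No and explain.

'DCCXX': Check the rules: uses only the symbols I, V, X, L, C, D, M; no symbol is repeated more than three times in a row; V, L and D each appear at most once; no smaller symbol precedes a larger one (values never increase from left to right). Value: D (500) + C (100) + C (100) + X (10) + X (10) = 720. So it is a valid standard Roman numeral.

Yes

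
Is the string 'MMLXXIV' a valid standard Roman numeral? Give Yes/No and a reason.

'MMLXXIV': Check the rules: uses only the symbols I, V, X, L, C, D, M; no symbol is repeated more than three times in a row; V, L and D each appear at most once; the only place a smaller symbol precedes a larger one is the allowed subtractive pair IV, the symbol right after such a pair (if any) is smaller than the pair's first symbol, and otherwise the values never increase from left to right. Value: M (1000) + M (1000) + L (50) + X (10) + X (10) + IV (4) = 2074. So it is a valid standard Roman numeral.

Yes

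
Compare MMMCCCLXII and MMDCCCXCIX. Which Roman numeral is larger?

MMMCCCLXII = 3362
MMDCCCXCIX = 2899
3362 is larger

MMMCCCLXII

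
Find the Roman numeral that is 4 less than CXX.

CXX = 120
120 - 4 = 116

CXVI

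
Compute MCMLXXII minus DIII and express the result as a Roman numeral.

MCMLXXII = 1972
DIII = 503
1972 - 503 = 1469

MCDLXIX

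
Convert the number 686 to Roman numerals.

Convert 686 to Roman numerals:
  686 contains 1×500 (D)
  186 contains 1×100 (C)
  86 contains 1×50 (L)
  36 contains 3×10 (XXX)
  6 contains 1×5 (V)
  1 contains 1×1 (I)

DCLXXXVI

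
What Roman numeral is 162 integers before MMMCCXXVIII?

MMMCCXXVIII = 3228
3228 - 162 = 3066

MMMLXVI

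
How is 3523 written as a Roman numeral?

Convert 3523 to Roman numerals:
  3523 contains 3×1000 (MMM)
  523 contains 1×500 (D)
  23 contains 2×10 (XX)
  3 contains 3×1 (III)

MMMDXXIII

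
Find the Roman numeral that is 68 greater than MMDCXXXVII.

MMDCXXXVII = 2637
2637 + 68 = 2705

MMDCCV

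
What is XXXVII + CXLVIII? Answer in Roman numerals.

XXXVII = 37
CXLVIII = 148
37 + 148 = 185

CLXXXV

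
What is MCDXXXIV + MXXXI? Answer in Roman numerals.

MCDXXXIV = 1434
MXXXI = 1031
1434 + 1031 = 2465

MMCDLXV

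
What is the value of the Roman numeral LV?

LV: L=50, V=5
50 + 5 = 55

55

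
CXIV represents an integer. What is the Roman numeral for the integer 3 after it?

CXIV = 114
114 + 3 = 117

CXVII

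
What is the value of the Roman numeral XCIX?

XCIX: XC=90, IX=9
90 + 9 = 99

99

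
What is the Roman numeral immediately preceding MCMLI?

MCMLI = 1951, so the previous integer is 1951 - 1 = 1950

MCML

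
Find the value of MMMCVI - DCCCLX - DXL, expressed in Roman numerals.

MMMCVI = 3106, DCCCLX = 860, DXL = 540
3106 - 860 = 2246
2246 - 540 = 1706

MDCCVI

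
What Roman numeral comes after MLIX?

MLIX = 1059; next is 1060

MLX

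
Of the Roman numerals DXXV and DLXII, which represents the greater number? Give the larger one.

DXXV = 525
DLXII = 562
562 is larger

DLXII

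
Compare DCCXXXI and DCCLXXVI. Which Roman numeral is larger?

DCCXXXI = 731
DCCLXXVI = 776
776 is larger

DCCLXXVI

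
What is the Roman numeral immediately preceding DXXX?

DXXX = 530; previous is 529

DXXIX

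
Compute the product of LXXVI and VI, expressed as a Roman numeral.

LXXVI = 76
VI = 6
76 × 6 = 456

CDLVI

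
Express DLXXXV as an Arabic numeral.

DLXXXV: D=500, L=50, X=10, X=10, X=10, V=5
500 + 50 + 10 + 10 + 10 + 5 = 585

585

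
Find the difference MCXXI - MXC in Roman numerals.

MCXXI = 1121
MXC = 1090
1121 - 1090 = 31

XXXI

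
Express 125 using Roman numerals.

Convert 125 to Roman numerals:
  125 contains 1×100 (C)
  25 contains 2×10 (XX)
  5 contains 1×5 (V)

CXXV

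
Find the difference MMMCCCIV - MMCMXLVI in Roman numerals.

MMMCCCIV = 3304
MMCMXLVI = 2946
3304 - 2946 = 358

CCCLVIII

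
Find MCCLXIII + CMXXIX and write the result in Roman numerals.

MCCLXIII = 1263
CMXXIX = 929
1263 + 929 = 2192

MMCXCII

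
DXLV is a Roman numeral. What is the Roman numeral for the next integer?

DXLV = 545, so the next integer is 545 + 1 = 546

DXLVI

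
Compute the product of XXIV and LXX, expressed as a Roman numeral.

XXIV = 24
LXX = 70
24 × 70 = 1680

MDCLXXX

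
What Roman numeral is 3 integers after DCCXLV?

DCCXLV = 745
745 + 3 = 748

DCCXLVIII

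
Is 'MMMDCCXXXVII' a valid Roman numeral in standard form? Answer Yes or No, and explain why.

'MMMDCCXXXVII': Check the rules: uses only the symbols I, V, X, L, C, D, M; no symbol is repeated more than three times in a row; V, L and D each appear at most once; no smaller symbol precedes a larger one (values never increase from left to right). Value: M (1000) + M (1000) + M (1000) + D (500) + C (100) + C (100) + X (10) + X (10) + X (10) + V (5) + I (1) + I (1) = 3737. So it is a valid standard Roman numeral.

Yes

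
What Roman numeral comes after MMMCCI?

MMMCCI = 3201, so the next integer is 3201 + 1 = 3202

MMMCCII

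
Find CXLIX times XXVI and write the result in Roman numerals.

CXLIX = 149
XXVI = 26
149 × 26 = 3874

MMMDCCCLXXIV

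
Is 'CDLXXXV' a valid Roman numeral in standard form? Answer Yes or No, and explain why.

'CDLXXXV': Check the rules: uses only the symbols I, V, X, L, C, D, M; no symbol is repeated more than three times in a row; V, L and D each appear at most once; the only place a smaller symbol precedes a larger one is the allowed subtractive pair CD, the symbol right after such a pair (if any) is smaller than the pair's first symbol, and otherwise the values never increase from left to right. Value: CD (400) + L (50) + X (10) + X (10) + X (10) + V (5) = 485. So it is a valid standard Roman numeral.

Yes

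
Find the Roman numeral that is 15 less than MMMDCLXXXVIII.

MMMDCLXXXVIII = 3688
3688 - 15 = 3673

MMMDCLXXIII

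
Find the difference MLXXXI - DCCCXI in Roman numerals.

MLXXXI = 1081
DCCCXI = 811
1081 - 811 = 270

CCLXX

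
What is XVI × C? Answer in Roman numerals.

XVI = 16
C = 100
16 × 100 = 1600

MDC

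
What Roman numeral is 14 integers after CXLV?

CXLV = 145
145 + 14 = 159

CLIX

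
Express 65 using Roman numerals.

Convert 65 to Roman numerals:
  65 contains 1×50 (L)
  15 contains 1×10 (X)
  5 contains 1×5 (V)

LXV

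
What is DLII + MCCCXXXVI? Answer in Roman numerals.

DLII = 552
MCCCXXXVI = 1336
552 + 1336 = 1888

MDCCCLXXXVIII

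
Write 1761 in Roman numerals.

Convert 1761 to Roman numerals:
  1761 contains 1×1000 (M)
  761 contains 1×500 (D)
  261 contains 2×100 (CC)
  61 contains 1×50 (L)
  11 contains 1×10 (X)
  1 contains 1×1 (I)

MDCCLXI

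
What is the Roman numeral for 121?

Convert 121 to Roman numerals:
  121 contains 1×100 (C)
  21 contains 2×10 (XX)
  1 contains 1×1 (I)

CXXI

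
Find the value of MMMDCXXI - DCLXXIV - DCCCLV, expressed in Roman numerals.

MMMDCXXI = 3621, DCLXXIV = 674, DCCCLV = 855
3621 - 674 = 2947
2947 - 855 = 2092

MMXCII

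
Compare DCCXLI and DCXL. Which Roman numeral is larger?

DCCXLI = 741
DCXL = 640
741 is larger

DCCXLI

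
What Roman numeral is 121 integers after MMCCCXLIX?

MMCCCXLIX = 2349
2349 + 121 = 2470

MMCDLXX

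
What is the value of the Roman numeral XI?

XI: X=10, I=1
10 + 1 = 11

11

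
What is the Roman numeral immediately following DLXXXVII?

DLXXXVII = 587, so the next integer is 587 + 1 = 588

DLXXXVIII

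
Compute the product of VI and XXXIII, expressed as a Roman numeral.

VI = 6
XXXIII = 33
6 × 33 = 198

CXCVIII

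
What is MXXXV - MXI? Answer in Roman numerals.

MXXXV = 1035
MXI = 1011
1035 - 1011 = 24

XXIV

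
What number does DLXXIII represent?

DLXXIII: D=500, L=50, X=10, X=10, I=1, I=1, I=1
500 + 50 + 10 + 10 + 1 + 1 + 1 = 573

573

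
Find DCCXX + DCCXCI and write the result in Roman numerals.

DCCXX = 720
DCCXCI = 791
720 + 791 = 1511

MDXI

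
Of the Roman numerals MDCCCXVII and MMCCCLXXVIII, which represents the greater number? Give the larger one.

MDCCCXVII = 1817
MMCCCLXXVIII = 2378
2378 is larger

MMCCCLXXVIII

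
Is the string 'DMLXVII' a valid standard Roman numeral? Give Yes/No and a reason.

'DMLXVII': Invalid subtractive combination: DM

No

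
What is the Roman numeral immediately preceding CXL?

CXL = 140, so the previous integer is 140 - 1 = 139

CXXXIX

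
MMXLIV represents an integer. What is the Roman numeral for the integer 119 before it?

MMXLIV = 2044
2044 - 119 = 1925

MCMXXV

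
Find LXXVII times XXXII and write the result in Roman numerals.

LXXVII = 77
XXXII = 32
77 × 32 = 2464

MMCDLXIV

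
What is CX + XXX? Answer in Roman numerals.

CX = 110
XXX = 30
110 + 30 = 140

CXL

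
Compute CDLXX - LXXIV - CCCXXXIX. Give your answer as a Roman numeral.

CDLXX = 470, LXXIV = 74, CCCXXXIX = 339
470 - 74 = 396
396 - 339 = 57

LVII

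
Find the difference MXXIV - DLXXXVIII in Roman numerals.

MXXIV = 1024
DLXXXVIII = 588
1024 - 588 = 436

CDXXXVI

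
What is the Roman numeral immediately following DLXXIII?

DLXXIII = 573; next is 574

DLXXIV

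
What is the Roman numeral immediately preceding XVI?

XVI = 16; previous is 15

XV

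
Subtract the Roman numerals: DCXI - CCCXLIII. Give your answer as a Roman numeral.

DCXI = 611
CCCXLIII = 343
611 - 343 = 268

CCLXVIII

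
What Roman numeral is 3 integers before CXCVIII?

CXCVIII = 198
198 - 3 = 195

CXCV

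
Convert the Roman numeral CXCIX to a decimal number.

CXCIX: C=100, XC=90, IX=9
100 + 90 + 9 = 199

199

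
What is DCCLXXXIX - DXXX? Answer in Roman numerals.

DCCLXXXIX = 789
DXXX = 530
789 - 530 = 259

CCLIX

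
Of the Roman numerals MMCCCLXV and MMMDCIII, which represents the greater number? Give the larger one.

MMCCCLXV = 2365
MMMDCIII = 3603
3603 is larger

MMMDCIII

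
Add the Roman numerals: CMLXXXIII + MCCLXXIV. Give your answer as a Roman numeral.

CMLXXXIII = 983
MCCLXXIV = 1274
983 + 1274 = 2257

MMCCLVII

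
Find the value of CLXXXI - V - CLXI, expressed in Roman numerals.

CLXXXI = 181, V = 5, CLXI = 161
181 - 5 = 176
176 - 161 = 15

XV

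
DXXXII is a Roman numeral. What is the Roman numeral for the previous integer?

DXXXII = 532, so the previous integer is 532 - 1 = 531

DXXXI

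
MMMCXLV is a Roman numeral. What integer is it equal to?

MMMCXLV: M=1000, M=1000, M=1000, C=100, XL=40, V=5
1000 + 1000 + 1000 + 100 + 40 + 5 = 3145

3145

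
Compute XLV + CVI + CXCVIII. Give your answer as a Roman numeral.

XLV = 45, CVI = 106, CXCVIII = 198
45 + 106 = 151
151 + 198 = 349

CCCXLIX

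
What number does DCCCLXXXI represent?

DCCCLXXXI: D=500, C=100, C=100, C=100, L=50, X=10, X=10, X=10, I=1
500 + 100 + 100 + 100 + 50 + 10 + 10 + 10 + 1 = 881

881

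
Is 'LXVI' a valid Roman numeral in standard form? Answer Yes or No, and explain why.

'LXVI': Check the rules: uses only the symbols I, V, X, L, C, D, M; no symbol is repeated more than three times in a row; V, L and D each appear at most once; no smaller symbol precedes a larger one (values never increase from left to right). Value: L (50) + X (10) + V (5) + I (1) = 66. So it is a valid standard Roman numeral.

Yes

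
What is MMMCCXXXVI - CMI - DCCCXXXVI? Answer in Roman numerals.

MMMCCXXXVI = 3236, CMI = 901, DCCCXXXVI = 836
3236 - 901 = 2335
2335 - 836 = 1499

MCDXCIX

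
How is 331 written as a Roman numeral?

Convert 331 to Roman numerals:
  331 contains 3×100 (CCC)
  31 contains 3×10 (XXX)
  1 contains 1×1 (I)

CCCXXXI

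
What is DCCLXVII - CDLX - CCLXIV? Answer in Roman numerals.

DCCLXVII = 767, CDLX = 460, CCLXIV = 264
767 - 460 = 307
307 - 264 = 43

XLIII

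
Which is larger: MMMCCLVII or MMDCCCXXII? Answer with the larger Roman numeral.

MMMCCLVII = 3257
MMDCCCXXII = 2822
3257 is larger

MMMCCLVII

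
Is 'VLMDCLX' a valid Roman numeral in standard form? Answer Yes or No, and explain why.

'VLMDCLX': L should not appear more than once

No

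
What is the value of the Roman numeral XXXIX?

XXXIX: X=10, X=10, X=10, IX=9
10 + 10 + 10 + 9 = 39

39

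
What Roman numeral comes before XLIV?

XLIV = 44; previous is 43

XLIII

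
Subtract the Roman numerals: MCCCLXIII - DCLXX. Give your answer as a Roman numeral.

MCCCLXIII = 1363
DCLXX = 670
1363 - 670 = 693

DCXCIII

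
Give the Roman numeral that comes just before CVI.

CVI = 106, so the previous integer is 106 - 1 = 105

CV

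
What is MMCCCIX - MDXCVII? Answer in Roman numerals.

MMCCCIX = 2309
MDXCVII = 1597
2309 - 1597 = 712

DCCXII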